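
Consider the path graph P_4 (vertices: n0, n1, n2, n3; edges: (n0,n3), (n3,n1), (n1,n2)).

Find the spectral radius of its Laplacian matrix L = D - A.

The path graph P_n has Laplacian eigenvalues λ_k = 2 − 2cos(kπ/n), k = 0, 1, …, n−1. Here n = 4:
k=0: 2 − 2cos(0) = 0.0; k=1: 2 − 2cos(π/4) = 0.5858; k=2: 2 − 2cos(π/2) = 2.0; k=3: 2 − 2cos(3π/4) = 3.4142.
Laplacian eigenvalues: [0.0, 0.5858, 2.0, 3.4142]. Largest eigenvalue (spectral radius) = 3.4142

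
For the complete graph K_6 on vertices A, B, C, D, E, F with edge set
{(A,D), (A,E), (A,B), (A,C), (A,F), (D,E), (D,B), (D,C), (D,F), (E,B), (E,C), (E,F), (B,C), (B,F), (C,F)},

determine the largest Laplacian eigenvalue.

For the complete graph K_n, L = nI − J (J = all-ones matrix). J has eigenvalues n (once, eigenvector 𝟙) and 0 (multiplicity n−1), so L has eigenvalues 0 (once) and n (multiplicity n−1). Here n = 6: eigenvalue 0 once and 6 with multiplicity 5.
Laplacian eigenvalues: [0.0, 6.0, 6.0, 6.0, 6.0, 6.0]. Largest eigenvalue (spectral radius) = 6.0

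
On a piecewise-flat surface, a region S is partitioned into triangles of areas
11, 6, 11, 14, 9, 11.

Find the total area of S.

11 + 6 + 11 + 14 + 9 + 11 = 62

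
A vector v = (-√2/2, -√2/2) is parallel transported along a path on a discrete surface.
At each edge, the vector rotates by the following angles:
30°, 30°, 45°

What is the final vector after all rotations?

Total rotation: 30° + 30° + 45° = 105°. Final vector: (0.8660, -0.5000)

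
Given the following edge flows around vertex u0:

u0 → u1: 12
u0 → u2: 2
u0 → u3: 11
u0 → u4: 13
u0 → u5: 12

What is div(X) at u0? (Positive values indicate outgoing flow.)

Divergence = sum of outgoing flows = 12 + 2 + 11 + 13 + 12 = 50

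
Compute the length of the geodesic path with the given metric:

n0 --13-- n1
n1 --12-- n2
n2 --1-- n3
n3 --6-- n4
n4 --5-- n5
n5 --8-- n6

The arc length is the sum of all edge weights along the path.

Arc length = 13 + 12 + 1 + 6 + 5 + 8 = 45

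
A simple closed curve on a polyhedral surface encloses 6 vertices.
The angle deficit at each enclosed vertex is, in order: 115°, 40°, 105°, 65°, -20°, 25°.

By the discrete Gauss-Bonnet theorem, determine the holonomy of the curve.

Holonomy = total enclosed curvature = 115° + 40° + 105° + 65° + (-20°) + 25° = 330°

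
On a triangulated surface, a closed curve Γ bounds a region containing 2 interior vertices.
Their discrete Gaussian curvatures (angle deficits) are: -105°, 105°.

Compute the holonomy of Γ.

Holonomy = total enclosed curvature = (-105°) + 105° = 0°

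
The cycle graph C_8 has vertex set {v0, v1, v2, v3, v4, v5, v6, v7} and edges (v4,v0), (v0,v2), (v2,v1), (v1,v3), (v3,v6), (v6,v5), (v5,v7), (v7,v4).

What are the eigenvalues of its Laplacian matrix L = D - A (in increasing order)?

The cycle graph C_n has Laplacian eigenvalues λ_k = 2 − 2cos(2πk/n), k = 0, 1, …, n−1. Here n = 8:
k=0: 2 − 2cos(0) = 0.0; k=1: 2 − 2cos(π/4) = 0.5858; k=2: 2 − 2cos(π/2) = 2.0; k=3: 2 − 2cos(3π/4) = 3.4142; k=4: 2 − 2cos(π) = 4.0; k=5: 2 − 2cos(5π/4) = 3.4142; k=6: 2 − 2cos(3π/2) = 2.0; k=7: 2 − 2cos(7π/4) = 0.5858.
Laplacian eigenvalues (increasing order): [0.0, 0.5858, 0.5858, 2.0, 2.0, 3.4142, 3.4142, 4.0]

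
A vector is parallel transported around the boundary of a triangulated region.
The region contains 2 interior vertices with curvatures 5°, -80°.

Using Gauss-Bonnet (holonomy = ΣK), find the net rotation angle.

Holonomy = total enclosed curvature = 5° + (-80°) = -75°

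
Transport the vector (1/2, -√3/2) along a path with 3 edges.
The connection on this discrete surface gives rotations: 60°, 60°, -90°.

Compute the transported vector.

Total rotation: 60° + 60° + (-90°) = 30°. Final vector: (0.8660, -0.5000)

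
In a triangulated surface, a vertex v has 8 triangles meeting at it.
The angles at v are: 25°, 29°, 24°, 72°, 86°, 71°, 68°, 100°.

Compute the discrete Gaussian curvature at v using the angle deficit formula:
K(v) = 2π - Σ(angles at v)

Sum of angles = 475°. K = 360° - 475° = -115° = -23π/36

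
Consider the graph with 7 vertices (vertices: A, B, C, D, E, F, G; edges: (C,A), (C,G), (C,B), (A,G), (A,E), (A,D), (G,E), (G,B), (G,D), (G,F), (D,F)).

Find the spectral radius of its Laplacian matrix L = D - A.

Degrees: deg(A) = 4, deg(B) = 2, deg(C) = 3, deg(D) = 3, deg(E) = 2, deg(F) = 2, deg(G) = 6.
L = D − A with rows/columns ordered (A, B, C, D, E, F, G):
  [ 4,  0, -1, -1, -1,  0, -1]
  [ 0,  2, -1,  0,  0,  0, -1]
  [-1, -1,  3,  0,  0,  0, -1]
  [-1,  0,  0,  3,  0, -1, -1]
  [-1,  0,  0,  0,  2,  0, -1]
  [ 0,  0,  0, -1,  0,  2, -1]
  [-1, -1, -1, -1, -1, -1,  6]
Characteristic polynomial: det(λI − L) = λ(λ² − 5λ + 5)(λ² − 7λ + 9)(λ − 3)(λ − 7).
Roots: λ = 0; (λ² − 5λ + 5) = 0 ⇒ λ = (5 ± √5)/2 ≈ 1.382, 3.618; (λ² − 7λ + 9) = 0 ⇒ λ = (7 ± √13)/2 ≈ 1.6972, 5.3028; (λ − 3) = 0 ⇒ λ = 3; (λ − 7) = 0 ⇒ λ = 7.
(Check: the roots sum (with multiplicity) to 22, matching trace L = Σdeg = 2·11 = 22.)
Laplacian eigenvalues: [0.0, 1.382, 1.6972, 3.0, 3.618, 5.3028, 7.0]. Largest eigenvalue (spectral radius) = 7.0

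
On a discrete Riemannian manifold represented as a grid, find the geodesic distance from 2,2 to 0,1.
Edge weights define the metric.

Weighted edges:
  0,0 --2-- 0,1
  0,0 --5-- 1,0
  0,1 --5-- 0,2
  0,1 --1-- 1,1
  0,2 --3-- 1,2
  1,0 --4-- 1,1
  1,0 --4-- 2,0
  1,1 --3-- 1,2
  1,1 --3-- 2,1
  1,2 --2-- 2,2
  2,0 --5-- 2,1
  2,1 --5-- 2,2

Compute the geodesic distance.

Shortest path: 2,2 → 1,2 → 1,1 → 0,1, total weight = 6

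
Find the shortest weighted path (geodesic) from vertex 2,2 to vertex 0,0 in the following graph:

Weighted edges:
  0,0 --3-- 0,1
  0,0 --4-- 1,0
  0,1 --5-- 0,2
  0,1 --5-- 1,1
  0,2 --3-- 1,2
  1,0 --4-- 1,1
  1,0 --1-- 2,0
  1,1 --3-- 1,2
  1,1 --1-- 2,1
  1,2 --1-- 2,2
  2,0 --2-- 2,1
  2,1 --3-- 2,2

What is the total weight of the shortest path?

Shortest path: 2,2 → 2,1 → 2,0 → 1,0 → 0,0, total weight = 10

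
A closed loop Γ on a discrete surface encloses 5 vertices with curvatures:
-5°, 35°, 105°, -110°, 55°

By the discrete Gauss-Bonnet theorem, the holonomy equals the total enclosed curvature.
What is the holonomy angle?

Holonomy = total enclosed curvature = (-5°) + 35° + 105° + (-110°) + 55° = 80°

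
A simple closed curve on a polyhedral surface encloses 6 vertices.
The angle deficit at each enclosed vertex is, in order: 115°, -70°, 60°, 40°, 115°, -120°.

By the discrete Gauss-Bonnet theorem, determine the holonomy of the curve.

Holonomy = total enclosed curvature = 115° + (-70°) + 60° + 40° + 115° + (-120°) = 140°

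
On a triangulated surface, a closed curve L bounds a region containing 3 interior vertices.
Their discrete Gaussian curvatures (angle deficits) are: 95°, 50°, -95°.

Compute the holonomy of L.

Holonomy = total enclosed curvature = 95° + 50° + (-95°) = 50°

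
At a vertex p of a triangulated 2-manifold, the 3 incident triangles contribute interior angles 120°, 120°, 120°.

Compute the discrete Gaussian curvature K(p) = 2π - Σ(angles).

Sum of angles = 360°. K = 360° - 360° = 0°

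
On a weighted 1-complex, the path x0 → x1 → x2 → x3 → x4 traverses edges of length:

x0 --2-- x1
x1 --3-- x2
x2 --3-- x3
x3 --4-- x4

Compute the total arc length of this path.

Arc length = 2 + 3 + 3 + 4 = 12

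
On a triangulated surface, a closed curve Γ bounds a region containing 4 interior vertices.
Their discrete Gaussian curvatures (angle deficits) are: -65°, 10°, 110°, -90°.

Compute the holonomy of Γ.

Holonomy = total enclosed curvature = (-65°) + 10° + 110° + (-90°) = -35°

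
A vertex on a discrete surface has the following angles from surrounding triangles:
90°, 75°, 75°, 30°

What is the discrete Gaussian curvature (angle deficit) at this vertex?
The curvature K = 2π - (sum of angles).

Sum of angles = 270°. K = 360° - 270° = 90°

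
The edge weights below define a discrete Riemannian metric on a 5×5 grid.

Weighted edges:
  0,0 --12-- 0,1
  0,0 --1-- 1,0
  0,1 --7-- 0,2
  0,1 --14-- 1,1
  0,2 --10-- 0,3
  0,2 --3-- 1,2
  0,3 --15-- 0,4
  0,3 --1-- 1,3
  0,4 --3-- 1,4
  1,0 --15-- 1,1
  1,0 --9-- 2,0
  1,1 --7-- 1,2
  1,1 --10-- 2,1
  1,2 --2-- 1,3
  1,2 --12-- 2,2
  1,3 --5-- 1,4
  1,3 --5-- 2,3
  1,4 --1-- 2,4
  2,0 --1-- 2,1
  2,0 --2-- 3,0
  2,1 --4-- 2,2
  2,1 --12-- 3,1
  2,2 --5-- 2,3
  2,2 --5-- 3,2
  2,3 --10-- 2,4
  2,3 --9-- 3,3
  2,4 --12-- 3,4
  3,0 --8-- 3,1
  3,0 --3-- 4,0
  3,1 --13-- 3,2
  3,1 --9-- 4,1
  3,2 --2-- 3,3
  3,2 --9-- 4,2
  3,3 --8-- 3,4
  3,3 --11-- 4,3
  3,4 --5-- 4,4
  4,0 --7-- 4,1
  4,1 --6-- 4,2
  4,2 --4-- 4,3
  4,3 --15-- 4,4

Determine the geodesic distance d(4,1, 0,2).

Shortest path: 4,1 → 4,0 → 3,0 → 2,0 → 2,1 → 2,2 → 1,2 → 0,2, total weight = 32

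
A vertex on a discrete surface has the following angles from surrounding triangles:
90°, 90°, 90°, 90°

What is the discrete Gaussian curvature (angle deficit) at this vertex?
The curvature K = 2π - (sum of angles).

Sum of angles = 360°. K = 360° - 360° = 0°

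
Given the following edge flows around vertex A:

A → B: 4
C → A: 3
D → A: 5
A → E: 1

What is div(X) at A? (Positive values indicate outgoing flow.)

Divergence = sum of outgoing flows = 4 + (-3) + (-5) + 1 = -3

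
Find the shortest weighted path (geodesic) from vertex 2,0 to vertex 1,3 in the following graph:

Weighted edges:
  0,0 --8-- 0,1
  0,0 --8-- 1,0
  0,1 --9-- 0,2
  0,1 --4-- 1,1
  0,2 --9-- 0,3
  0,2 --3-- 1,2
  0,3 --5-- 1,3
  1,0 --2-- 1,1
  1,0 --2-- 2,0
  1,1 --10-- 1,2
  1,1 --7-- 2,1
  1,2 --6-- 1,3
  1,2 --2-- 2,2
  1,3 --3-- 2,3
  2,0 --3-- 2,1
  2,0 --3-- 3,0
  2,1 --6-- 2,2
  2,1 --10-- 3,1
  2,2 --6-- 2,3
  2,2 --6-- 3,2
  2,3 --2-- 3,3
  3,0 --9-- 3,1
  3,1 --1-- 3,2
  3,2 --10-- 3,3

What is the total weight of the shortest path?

Shortest path: 2,0 → 2,1 → 2,2 → 1,2 → 1,3, total weight = 17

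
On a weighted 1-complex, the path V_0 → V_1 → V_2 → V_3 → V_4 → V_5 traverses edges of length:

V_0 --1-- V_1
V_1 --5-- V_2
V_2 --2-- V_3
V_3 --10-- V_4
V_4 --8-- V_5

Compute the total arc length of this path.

Arc length = 1 + 5 + 2 + 10 + 8 = 26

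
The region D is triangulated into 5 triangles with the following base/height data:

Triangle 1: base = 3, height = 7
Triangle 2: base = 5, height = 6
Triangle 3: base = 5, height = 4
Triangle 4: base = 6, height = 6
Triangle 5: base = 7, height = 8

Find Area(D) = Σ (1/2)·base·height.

(1/2)×3×7 + (1/2)×5×6 + (1/2)×5×4 + (1/2)×6×6 + (1/2)×7×8 = 81.5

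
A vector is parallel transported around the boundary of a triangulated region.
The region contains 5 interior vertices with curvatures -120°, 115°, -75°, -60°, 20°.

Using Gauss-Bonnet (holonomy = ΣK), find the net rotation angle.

Holonomy = total enclosed curvature = (-120°) + 115° + (-75°) + (-60°) + 20° = -120°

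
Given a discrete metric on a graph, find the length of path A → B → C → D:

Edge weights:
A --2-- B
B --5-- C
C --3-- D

Arc length = 2 + 5 + 3 = 10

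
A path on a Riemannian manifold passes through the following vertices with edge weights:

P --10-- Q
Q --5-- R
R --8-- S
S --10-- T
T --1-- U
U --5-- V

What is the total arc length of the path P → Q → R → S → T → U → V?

Arc length = 10 + 5 + 8 + 10 + 1 + 5 = 39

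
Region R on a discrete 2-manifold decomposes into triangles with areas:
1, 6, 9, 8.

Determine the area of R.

1 + 6 + 9 + 8 = 24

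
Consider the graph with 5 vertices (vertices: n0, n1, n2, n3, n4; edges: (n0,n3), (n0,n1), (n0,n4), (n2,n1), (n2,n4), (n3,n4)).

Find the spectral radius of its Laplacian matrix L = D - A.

Degrees: deg(n0) = 3, deg(n1) = 2, deg(n2) = 2, deg(n3) = 2, deg(n4) = 3.
L = D − A with rows/columns ordered (n0, n1, n2, n3, n4):
  [ 3, -1,  0, -1, -1]
  [-1,  2, -1,  0,  0]
  [ 0, -1,  2,  0, -1]
  [-1,  0,  0,  2, -1]
  [-1,  0, -1, -1,  3]
Characteristic polynomial: det(λI − L) = λ(λ² − 5λ + 5)(λ² − 7λ + 11).
Roots: λ = 0; (λ² − 5λ + 5) = 0 ⇒ λ = (5 ± √5)/2 ≈ 1.382, 3.618; (λ² − 7λ + 11) = 0 ⇒ λ = (7 ± √5)/2 ≈ 2.382, 4.618.
(Check: the roots sum (with multiplicity) to 12, matching trace L = Σdeg = 2·6 = 12.)
Laplacian eigenvalues: [0.0, 1.382, 2.382, 3.618, 4.618]. Largest eigenvalue (spectral radius) = 4.618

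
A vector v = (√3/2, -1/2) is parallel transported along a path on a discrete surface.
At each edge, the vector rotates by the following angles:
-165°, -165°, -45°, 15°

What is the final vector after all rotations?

Total rotation: (-165°) + (-165°) + (-45°) + 15° = -360° ≡ 0° (mod 360°). Final vector: (0.8660, -0.5000)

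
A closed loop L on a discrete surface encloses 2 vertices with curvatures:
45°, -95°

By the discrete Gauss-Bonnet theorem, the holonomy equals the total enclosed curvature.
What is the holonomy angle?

Holonomy = total enclosed curvature = 45° + (-95°) = -50°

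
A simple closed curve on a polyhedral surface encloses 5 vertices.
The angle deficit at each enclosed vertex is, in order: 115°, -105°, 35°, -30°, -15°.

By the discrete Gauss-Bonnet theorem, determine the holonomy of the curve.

Holonomy = total enclosed curvature = 115° + (-105°) + 35° + (-30°) + (-15°) = 0°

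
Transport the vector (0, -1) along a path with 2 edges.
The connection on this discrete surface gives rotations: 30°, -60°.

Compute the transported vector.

Total rotation: 30° + (-60°) = -30°. Final vector: (-0.5000, -0.8660)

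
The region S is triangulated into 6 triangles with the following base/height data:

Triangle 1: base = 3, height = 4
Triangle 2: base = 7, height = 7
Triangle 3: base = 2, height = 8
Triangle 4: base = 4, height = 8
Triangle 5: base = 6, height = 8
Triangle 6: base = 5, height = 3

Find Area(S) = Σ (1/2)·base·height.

(1/2)×3×4 + (1/2)×7×7 + (1/2)×2×8 + (1/2)×4×8 + (1/2)×6×8 + (1/2)×5×3 = 86.0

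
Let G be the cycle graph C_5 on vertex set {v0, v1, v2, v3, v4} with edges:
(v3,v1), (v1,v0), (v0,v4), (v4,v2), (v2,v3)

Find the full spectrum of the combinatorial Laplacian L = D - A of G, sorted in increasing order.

The cycle graph C_n has Laplacian eigenvalues λ_k = 2 − 2cos(2πk/n), k = 0, 1, …, n−1. Here n = 5:
k=0: 2 − 2cos(0) = 0.0; k=1: 2 − 2cos(2π/5) = 1.382; k=2: 2 − 2cos(4π/5) = 3.618; k=3: 2 − 2cos(6π/5) = 3.618; k=4: 2 − 2cos(8π/5) = 1.382.
Laplacian eigenvalues (increasing order): [0.0, 1.382, 1.382, 3.618, 3.618]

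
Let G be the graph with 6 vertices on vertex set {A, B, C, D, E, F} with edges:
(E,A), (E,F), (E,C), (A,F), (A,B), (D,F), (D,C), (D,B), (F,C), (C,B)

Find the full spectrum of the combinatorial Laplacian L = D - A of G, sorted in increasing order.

Degrees: deg(A) = 3, deg(B) = 3, deg(C) = 4, deg(D) = 3, deg(E) = 3, deg(F) = 4.
L = D − A with rows/columns ordered (A, B, C, D, E, F):
  [ 3, -1,  0,  0, -1, -1]
  [-1,  3, -1, -1,  0,  0]
  [ 0, -1,  4, -1, -1, -1]
  [ 0, -1, -1,  3,  0, -1]
  [-1,  0, -1,  0,  3, -1]
  [-1,  0, -1, -1, -1,  4]
Characteristic polynomial: det(λI − L) = λ(λ² − 8λ + 13)(λ − 3)(λ − 4)(λ − 5).
Roots: λ = 0; (λ² − 8λ + 13) = 0 ⇒ λ = 4 ± √3 ≈ 2.2679, 5.7321; (λ − 3) = 0 ⇒ λ = 3; (λ − 4) = 0 ⇒ λ = 4; (λ − 5) = 0 ⇒ λ = 5.
(Check: the roots sum (with multiplicity) to 20, matching trace L = Σdeg = 2·10 = 20.)
Laplacian eigenvalues (increasing order): [0.0, 2.2679, 3.0, 4.0, 5.0, 5.7321]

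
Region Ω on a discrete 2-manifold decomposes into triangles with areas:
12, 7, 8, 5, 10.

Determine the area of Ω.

12 + 7 + 8 + 5 + 10 = 42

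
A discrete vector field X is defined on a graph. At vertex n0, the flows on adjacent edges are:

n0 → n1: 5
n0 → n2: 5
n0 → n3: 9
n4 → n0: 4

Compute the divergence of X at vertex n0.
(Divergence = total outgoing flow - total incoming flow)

Divergence = sum of outgoing flows = 5 + 5 + 9 + (-4) = 15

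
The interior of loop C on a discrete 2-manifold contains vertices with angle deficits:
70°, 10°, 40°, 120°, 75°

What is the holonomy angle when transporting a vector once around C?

Holonomy = total enclosed curvature = 70° + 10° + 40° + 120° + 75° = 315°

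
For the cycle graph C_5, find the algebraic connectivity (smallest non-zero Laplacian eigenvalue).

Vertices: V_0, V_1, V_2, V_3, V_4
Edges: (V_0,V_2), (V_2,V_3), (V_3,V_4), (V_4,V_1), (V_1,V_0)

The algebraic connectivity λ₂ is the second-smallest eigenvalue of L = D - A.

The cycle graph C_n has Laplacian eigenvalues λ_k = 2 − 2cos(2πk/n), k = 0, 1, …, n−1. Here n = 5:
k=0: 2 − 2cos(0) = 0.0; k=1: 2 − 2cos(2π/5) = 1.382; k=2: 2 − 2cos(4π/5) = 3.618; k=3: 2 − 2cos(6π/5) = 3.618; k=4: 2 − 2cos(8π/5) = 1.382.
Laplacian eigenvalues: [0.0, 1.382, 1.382, 3.618, 3.618]. Algebraic connectivity (smallest non-zero eigenvalue) = 1.382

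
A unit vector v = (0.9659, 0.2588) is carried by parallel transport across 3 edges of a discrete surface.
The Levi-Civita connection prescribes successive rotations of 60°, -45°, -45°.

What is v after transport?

Total rotation: 60° + (-45°) + (-45°) = -30°. Final vector: (0.9659, -0.2588)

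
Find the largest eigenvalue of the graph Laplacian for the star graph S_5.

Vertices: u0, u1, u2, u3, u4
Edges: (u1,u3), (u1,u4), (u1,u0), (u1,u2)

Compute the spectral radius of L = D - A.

The star S_5 is the complete bipartite graph K_{1,4} (one hub of degree 4, 4 leaves of degree 1). The Laplacian spectrum of K_{p,q} is 0, p (multiplicity q−1), q (multiplicity p−1), p+q. With p = 1, q = 4: 0 once, 1 with multiplicity 3, and 5 once. (Check: trace L = sum of degrees = 8 = 3·1 + 5.)
Laplacian eigenvalues: [0.0, 1.0, 1.0, 1.0, 5.0]. Largest eigenvalue (spectral radius) = 5.0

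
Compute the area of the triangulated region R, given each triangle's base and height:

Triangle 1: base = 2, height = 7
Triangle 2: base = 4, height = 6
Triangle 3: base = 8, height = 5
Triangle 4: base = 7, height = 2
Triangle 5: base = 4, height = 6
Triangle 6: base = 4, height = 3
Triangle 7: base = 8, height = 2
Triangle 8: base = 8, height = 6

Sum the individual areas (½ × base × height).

(1/2)×2×7 + (1/2)×4×6 + (1/2)×8×5 + (1/2)×7×2 + (1/2)×4×6 + (1/2)×4×3 + (1/2)×8×2 + (1/2)×8×6 = 96.0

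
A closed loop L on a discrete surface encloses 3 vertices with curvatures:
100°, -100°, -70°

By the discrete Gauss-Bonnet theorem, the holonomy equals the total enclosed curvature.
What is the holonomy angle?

Holonomy = total enclosed curvature = 100° + (-100°) + (-70°) = -70°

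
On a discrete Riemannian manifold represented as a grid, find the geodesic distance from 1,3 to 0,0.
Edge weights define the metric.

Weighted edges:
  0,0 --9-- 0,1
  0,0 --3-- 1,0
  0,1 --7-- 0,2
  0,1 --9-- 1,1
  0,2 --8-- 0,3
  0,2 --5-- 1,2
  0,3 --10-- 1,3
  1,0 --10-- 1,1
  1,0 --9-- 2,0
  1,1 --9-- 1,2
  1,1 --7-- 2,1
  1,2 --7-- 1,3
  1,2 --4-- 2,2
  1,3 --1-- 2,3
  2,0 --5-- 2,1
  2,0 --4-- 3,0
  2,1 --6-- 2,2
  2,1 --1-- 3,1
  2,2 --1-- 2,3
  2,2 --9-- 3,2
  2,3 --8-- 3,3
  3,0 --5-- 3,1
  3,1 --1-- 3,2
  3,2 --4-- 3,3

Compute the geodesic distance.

Shortest path: 1,3 → 2,3 → 2,2 → 2,1 → 2,0 → 1,0 → 0,0, total weight = 25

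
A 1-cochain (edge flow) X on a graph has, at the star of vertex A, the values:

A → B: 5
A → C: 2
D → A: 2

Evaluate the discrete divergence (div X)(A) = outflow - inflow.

Divergence = sum of outgoing flows = 5 + 2 + (-2) = 5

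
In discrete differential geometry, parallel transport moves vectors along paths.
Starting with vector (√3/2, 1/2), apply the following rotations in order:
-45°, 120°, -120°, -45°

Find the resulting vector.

Total rotation: (-45°) + 120° + (-120°) + (-45°) = -90°. Final vector: (0.5000, -0.8660)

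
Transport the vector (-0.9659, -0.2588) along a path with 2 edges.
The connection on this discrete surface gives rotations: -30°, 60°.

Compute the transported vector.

Total rotation: (-30°) + 60° = 30°. Final vector: (-0.7071, -0.7071)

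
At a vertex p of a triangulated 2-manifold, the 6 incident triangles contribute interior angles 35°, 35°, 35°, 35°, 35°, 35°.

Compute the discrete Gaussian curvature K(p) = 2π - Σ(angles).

Sum of angles = 210°. K = 360° - 210° = 150°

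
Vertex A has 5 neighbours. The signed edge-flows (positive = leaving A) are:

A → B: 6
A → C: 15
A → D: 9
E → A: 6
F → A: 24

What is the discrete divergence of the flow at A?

Divergence = sum of outgoing flows = 6 + 15 + 9 + (-6) + (-24) = 0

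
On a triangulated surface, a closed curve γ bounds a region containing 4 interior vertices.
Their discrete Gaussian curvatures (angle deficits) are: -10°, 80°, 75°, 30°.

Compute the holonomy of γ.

Holonomy = total enclosed curvature = (-10°) + 80° + 75° + 30° = 175°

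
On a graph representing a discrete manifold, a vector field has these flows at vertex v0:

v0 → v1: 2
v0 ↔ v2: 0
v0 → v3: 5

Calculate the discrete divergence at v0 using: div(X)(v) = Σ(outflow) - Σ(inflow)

Divergence = sum of outgoing flows = 2 + 0 + 5 = 7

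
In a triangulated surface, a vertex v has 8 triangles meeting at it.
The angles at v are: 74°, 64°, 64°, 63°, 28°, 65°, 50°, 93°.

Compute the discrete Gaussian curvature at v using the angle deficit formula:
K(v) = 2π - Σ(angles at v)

Sum of angles = 501°. K = 360° - 501° = -141° = -47π/60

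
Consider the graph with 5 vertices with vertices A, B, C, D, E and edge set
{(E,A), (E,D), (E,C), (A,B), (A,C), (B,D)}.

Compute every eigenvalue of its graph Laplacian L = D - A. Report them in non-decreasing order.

Degrees: deg(A) = 3, deg(B) = 2, deg(C) = 2, deg(D) = 2, deg(E) = 3.
L = D − A with rows/columns ordered (A, B, C, D, E):
  [ 3, -1, -1,  0, -1]
  [-1,  2,  0, -1,  0]
  [-1,  0,  2,  0, -1]
  [ 0, -1,  0,  2, -1]
  [-1,  0, -1, -1,  3]
Characteristic polynomial: det(λI − L) = λ(λ² − 5λ + 5)(λ² − 7λ + 11).
Roots: λ = 0; (λ² − 5λ + 5) = 0 ⇒ λ = (5 ± √5)/2 ≈ 1.382, 3.618; (λ² − 7λ + 11) = 0 ⇒ λ = (7 ± √5)/2 ≈ 2.382, 4.618.
(Check: the roots sum (with multiplicity) to 12, matching trace L = Σdeg = 2·6 = 12.)
Laplacian eigenvalues (increasing order): [0.0, 1.382, 2.382, 3.618, 4.618]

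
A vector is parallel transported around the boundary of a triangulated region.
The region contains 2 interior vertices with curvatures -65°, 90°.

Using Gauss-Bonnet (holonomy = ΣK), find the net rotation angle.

Holonomy = total enclosed curvature = (-65°) + 90° = 25°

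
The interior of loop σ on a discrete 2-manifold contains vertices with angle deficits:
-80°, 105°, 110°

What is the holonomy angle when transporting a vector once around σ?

Holonomy = total enclosed curvature = (-80°) + 105° + 110° = 135°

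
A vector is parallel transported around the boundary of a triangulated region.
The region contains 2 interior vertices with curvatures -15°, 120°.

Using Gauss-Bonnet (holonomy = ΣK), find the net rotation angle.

Holonomy = total enclosed curvature = (-15°) + 120° = 105°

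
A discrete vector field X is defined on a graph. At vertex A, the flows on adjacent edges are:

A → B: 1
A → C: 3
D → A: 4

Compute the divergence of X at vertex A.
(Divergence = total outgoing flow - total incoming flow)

Divergence = sum of outgoing flows = 1 + 3 + (-4) = 0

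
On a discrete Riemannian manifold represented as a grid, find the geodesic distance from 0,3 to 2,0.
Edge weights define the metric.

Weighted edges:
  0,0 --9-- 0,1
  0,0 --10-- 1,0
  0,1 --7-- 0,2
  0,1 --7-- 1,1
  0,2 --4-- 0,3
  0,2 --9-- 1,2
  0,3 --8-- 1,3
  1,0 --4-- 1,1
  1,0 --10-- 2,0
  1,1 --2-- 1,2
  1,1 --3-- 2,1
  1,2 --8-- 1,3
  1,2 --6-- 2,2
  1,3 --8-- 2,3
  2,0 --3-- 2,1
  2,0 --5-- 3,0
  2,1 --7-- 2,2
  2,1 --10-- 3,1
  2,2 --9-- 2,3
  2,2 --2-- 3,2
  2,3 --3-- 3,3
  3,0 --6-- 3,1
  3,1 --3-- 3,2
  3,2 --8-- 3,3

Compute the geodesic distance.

Shortest path: 0,3 → 0,2 → 1,2 → 1,1 → 2,1 → 2,0, total weight = 21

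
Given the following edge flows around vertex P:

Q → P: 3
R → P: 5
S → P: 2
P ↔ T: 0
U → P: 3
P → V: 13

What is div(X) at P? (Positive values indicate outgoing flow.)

Divergence = sum of outgoing flows = (-3) + (-5) + (-2) + 0 + (-3) + 13 = 0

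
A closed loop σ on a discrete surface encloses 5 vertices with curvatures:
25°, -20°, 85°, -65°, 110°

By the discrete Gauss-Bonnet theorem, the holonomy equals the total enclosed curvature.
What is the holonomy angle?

Holonomy = total enclosed curvature = 25° + (-20°) + 85° + (-65°) + 110° = 135°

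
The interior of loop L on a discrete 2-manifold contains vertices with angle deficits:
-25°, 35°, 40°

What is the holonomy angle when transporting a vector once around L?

Holonomy = total enclosed curvature = (-25°) + 35° + 40° = 50°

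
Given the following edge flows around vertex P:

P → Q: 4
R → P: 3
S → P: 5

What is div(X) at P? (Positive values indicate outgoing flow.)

Divergence = sum of outgoing flows = 4 + (-3) + (-5) = -4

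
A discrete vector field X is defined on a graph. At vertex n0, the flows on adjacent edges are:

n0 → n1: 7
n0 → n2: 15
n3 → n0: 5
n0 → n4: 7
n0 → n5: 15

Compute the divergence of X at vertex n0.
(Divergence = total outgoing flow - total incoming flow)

Divergence = sum of outgoing flows = 7 + 15 + (-5) + 7 + 15 = 39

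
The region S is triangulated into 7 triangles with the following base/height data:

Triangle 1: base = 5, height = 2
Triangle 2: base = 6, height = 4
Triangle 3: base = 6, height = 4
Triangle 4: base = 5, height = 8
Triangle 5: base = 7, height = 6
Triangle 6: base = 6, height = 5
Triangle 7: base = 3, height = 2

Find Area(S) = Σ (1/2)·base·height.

(1/2)×5×2 + (1/2)×6×4 + (1/2)×6×4 + (1/2)×5×8 + (1/2)×7×6 + (1/2)×6×5 + (1/2)×3×2 = 88.0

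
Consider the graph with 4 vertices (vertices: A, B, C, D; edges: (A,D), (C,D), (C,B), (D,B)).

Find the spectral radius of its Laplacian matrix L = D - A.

Degrees: deg(A) = 1, deg(B) = 2, deg(C) = 2, deg(D) = 3.
L = D − A with rows/columns ordered (A, B, C, D):
  [ 1,  0,  0, -1]
  [ 0,  2, -1, -1]
  [ 0, -1,  2, -1]
  [-1, -1, -1,  3]
Characteristic polynomial: det(λI − L) = λ(λ − 1)(λ − 3)(λ − 4).
Roots: λ = 0; (λ − 1) = 0 ⇒ λ = 1; (λ − 3) = 0 ⇒ λ = 3; (λ − 4) = 0 ⇒ λ = 4.
(Check: the roots sum (with multiplicity) to 8, matching trace L = Σdeg = 2·4 = 8.)
Laplacian eigenvalues: [0.0, 1.0, 3.0, 4.0]. Largest eigenvalue (spectral radius) = 4.0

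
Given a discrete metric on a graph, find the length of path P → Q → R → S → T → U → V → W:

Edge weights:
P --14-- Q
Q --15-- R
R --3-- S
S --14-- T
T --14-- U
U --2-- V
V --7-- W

Arc length = 14 + 15 + 3 + 14 + 14 + 2 + 7 = 69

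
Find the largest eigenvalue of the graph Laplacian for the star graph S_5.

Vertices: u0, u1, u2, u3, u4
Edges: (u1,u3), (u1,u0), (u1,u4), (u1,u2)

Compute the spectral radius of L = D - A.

The star S_5 is the complete bipartite graph K_{1,4} (one hub of degree 4, 4 leaves of degree 1). The Laplacian spectrum of K_{p,q} is 0, p (multiplicity q−1), q (multiplicity p−1), p+q. With p = 1, q = 4: 0 once, 1 with multiplicity 3, and 5 once. (Check: trace L = sum of degrees = 8 = 3·1 + 5.)
Laplacian eigenvalues: [0.0, 1.0, 1.0, 1.0, 5.0]. Largest eigenvalue (spectral radius) = 5.0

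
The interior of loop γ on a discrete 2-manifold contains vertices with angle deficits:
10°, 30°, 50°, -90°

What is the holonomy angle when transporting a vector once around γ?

Holonomy = total enclosed curvature = 10° + 30° + 50° + (-90°) = 0°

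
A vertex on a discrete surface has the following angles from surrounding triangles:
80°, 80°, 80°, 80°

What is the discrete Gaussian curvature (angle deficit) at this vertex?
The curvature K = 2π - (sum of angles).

Sum of angles = 320°. K = 360° - 320° = 40° = 2π/9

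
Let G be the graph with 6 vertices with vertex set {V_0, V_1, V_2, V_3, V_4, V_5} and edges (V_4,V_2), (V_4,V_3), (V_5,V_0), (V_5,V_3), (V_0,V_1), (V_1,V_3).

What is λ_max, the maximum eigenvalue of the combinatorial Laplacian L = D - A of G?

Degrees: deg(V_0) = 2, deg(V_1) = 2, deg(V_2) = 1, deg(V_3) = 3, deg(V_4) = 2, deg(V_5) = 2.
L = D − A with rows/columns ordered (V_0, V_1, V_2, V_3, V_4, V_5):
  [ 2, -1,  0,  0,  0, -1]
  [-1,  2,  0, -1,  0,  0]
  [ 0,  0,  1,  0, -1,  0]
  [ 0, -1,  0,  3, -1, -1]
  [ 0,  0, -1, -1,  2,  0]
  [-1,  0,  0, -1,  0,  2]
Characteristic polynomial: det(λI − L) = λ(λ² − 5λ + 2)(λ − 2)²(λ − 3).
Roots: λ = 0; (λ² − 5λ + 2) = 0 ⇒ λ = (5 ± √17)/2 ≈ 0.4384, 4.5616; (λ − 2) = 0 ⇒ λ = 2 (multiplicity 2); (λ − 3) = 0 ⇒ λ = 3.
(Check: the roots sum (with multiplicity) to 12, matching trace L = Σdeg = 2·6 = 12.)
Laplacian eigenvalues: [0.0, 0.4384, 2.0, 2.0, 3.0, 4.5616]. Largest eigenvalue (spectral radius) = 4.5616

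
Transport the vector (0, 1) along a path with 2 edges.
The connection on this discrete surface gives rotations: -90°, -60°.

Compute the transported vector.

Total rotation: (-90°) + (-60°) = -150°. Final vector: (0.5000, -0.8660)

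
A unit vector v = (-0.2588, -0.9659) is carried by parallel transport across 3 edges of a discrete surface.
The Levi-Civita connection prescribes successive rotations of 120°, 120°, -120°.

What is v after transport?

Total rotation: 120° + 120° + (-120°) = 120°. Final vector: (0.9659, 0.2588)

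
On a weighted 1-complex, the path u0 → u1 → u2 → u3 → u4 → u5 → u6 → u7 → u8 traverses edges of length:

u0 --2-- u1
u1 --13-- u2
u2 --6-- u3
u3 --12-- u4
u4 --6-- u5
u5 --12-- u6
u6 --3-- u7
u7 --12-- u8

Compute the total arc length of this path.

Arc length = 2 + 13 + 6 + 12 + 6 + 12 + 3 + 12 = 66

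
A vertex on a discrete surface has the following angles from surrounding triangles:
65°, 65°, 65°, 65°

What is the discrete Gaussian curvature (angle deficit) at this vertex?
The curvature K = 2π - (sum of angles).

Sum of angles = 260°. K = 360° - 260° = 100° = 5π/9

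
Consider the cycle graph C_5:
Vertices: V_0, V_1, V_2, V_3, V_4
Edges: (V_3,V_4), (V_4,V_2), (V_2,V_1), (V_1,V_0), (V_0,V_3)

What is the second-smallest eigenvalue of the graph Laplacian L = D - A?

The cycle graph C_n has Laplacian eigenvalues λ_k = 2 − 2cos(2πk/n), k = 0, 1, …, n−1. Here n = 5:
k=0: 2 − 2cos(0) = 0.0; k=1: 2 − 2cos(2π/5) = 1.382; k=2: 2 − 2cos(4π/5) = 3.618; k=3: 2 − 2cos(6π/5) = 3.618; k=4: 2 − 2cos(8π/5) = 1.382.
Laplacian eigenvalues: [0.0, 1.382, 1.382, 3.618, 3.618]. Algebraic connectivity (smallest non-zero eigenvalue) = 1.382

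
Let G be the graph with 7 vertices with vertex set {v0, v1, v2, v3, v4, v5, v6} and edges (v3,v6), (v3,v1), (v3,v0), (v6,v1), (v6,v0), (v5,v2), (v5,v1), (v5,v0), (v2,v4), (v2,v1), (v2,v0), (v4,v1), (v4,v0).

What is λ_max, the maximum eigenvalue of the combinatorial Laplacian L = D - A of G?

Degrees: deg(v0) = 5, deg(v1) = 5, deg(v2) = 4, deg(v3) = 3, deg(v4) = 3, deg(v5) = 3, deg(v6) = 3.
L = D − A with rows/columns ordered (v0, v1, v2, v3, v4, v5, v6):
  [ 5,  0, -1, -1, -1, -1, -1]
  [ 0,  5, -1, -1, -1, -1, -1]
  [-1, -1,  4,  0, -1, -1,  0]
  [-1, -1,  0,  3,  0,  0, -1]
  [-1, -1, -1,  0,  3,  0,  0]
  [-1, -1, -1,  0,  0,  3,  0]
  [-1, -1,  0, -1,  0,  0,  3]
Characteristic polynomial: det(λI − L) = λ(λ − 2)(λ − 3)(λ − 4)(λ − 5)²(λ − 7).
Roots: λ = 0; (λ − 2) = 0 ⇒ λ = 2; (λ − 3) = 0 ⇒ λ = 3; (λ − 4) = 0 ⇒ λ = 4; (λ − 5) = 0 ⇒ λ = 5 (multiplicity 2); (λ − 7) = 0 ⇒ λ = 7.
(Check: the roots sum (with multiplicity) to 26, matching trace L = Σdeg = 2·13 = 26.)
Laplacian eigenvalues: [0.0, 2.0, 3.0, 4.0, 5.0, 5.0, 7.0]. Largest eigenvalue (spectral radius) = 7.0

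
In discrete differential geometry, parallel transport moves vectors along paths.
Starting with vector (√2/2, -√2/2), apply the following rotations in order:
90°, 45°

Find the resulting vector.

Total rotation: 90° + 45° = 135°. Final vector: (0, 1)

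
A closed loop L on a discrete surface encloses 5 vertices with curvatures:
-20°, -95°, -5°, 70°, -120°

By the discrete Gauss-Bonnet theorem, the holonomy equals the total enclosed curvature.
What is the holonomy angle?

Holonomy = total enclosed curvature = (-20°) + (-95°) + (-5°) + 70° + (-120°) = -170°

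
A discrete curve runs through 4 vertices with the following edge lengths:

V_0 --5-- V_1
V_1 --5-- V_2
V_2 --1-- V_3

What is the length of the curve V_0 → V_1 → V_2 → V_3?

Arc length = 5 + 5 + 1 = 11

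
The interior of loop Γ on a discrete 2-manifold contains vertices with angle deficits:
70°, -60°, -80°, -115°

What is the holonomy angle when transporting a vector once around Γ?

Holonomy = total enclosed curvature = 70° + (-60°) + (-80°) + (-115°) = -185°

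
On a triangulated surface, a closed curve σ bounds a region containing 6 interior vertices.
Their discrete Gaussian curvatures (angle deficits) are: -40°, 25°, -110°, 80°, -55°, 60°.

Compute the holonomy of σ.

Holonomy = total enclosed curvature = (-40°) + 25° + (-110°) + 80° + (-55°) + 60° = -40°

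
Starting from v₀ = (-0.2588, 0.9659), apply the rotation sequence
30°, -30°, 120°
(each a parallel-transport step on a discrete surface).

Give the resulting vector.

Total rotation: 30° + (-30°) + 120° = 120°. Final vector: (-0.7071, -0.7071)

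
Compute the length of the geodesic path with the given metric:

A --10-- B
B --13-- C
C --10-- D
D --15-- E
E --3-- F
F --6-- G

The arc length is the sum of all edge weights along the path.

Arc length = 10 + 13 + 10 + 15 + 3 + 6 = 57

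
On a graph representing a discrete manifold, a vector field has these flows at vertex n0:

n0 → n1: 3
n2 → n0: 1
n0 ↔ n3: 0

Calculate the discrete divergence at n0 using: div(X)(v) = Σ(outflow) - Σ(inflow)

Divergence = sum of outgoing flows = 3 + (-1) + 0 = 2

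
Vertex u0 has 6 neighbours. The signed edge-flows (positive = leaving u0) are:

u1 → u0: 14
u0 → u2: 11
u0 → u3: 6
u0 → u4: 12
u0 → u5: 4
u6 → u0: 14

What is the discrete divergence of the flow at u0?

Divergence = sum of outgoing flows = (-14) + 11 + 6 + 12 + 4 + (-14) = 5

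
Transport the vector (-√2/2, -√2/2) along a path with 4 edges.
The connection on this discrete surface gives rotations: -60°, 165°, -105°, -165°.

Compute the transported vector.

Total rotation: (-60°) + 165° + (-105°) + (-165°) = -165°. Final vector: (0.5000, 0.8660)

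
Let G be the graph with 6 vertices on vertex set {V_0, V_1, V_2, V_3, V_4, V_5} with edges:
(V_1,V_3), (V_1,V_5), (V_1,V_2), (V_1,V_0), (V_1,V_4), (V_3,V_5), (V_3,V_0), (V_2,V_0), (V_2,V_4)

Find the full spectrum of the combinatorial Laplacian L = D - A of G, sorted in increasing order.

Degrees: deg(V_0) = 3, deg(V_1) = 5, deg(V_2) = 3, deg(V_3) = 3, deg(V_4) = 2, deg(V_5) = 2.
L = D − A with rows/columns ordered (V_0, V_1, V_2, V_3, V_4, V_5):
  [ 3, -1, -1, -1,  0,  0]
  [-1,  5, -1, -1, -1, -1]
  [-1, -1,  3,  0, -1,  0]
  [-1, -1,  0,  3,  0, -1]
  [ 0, -1, -1,  0,  2,  0]
  [ 0, -1,  0, -1,  0,  2]
Characteristic polynomial: det(λI − L) = λ(λ² − 5λ + 5)(λ² − 7λ + 11)(λ − 6).
Roots: λ = 0; (λ² − 5λ + 5) = 0 ⇒ λ = (5 ± √5)/2 ≈ 1.382, 3.618; (λ² − 7λ + 11) = 0 ⇒ λ = (7 ± √5)/2 ≈ 2.382, 4.618; (λ − 6) = 0 ⇒ λ = 6.
(Check: the roots sum (with multiplicity) to 18, matching trace L = Σdeg = 2·9 = 18.)
Laplacian eigenvalues (increasing order): [0.0, 1.382, 2.382, 3.618, 4.618, 6.0]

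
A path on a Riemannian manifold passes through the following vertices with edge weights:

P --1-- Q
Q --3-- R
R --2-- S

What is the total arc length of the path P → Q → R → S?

Arc length = 1 + 3 + 2 = 6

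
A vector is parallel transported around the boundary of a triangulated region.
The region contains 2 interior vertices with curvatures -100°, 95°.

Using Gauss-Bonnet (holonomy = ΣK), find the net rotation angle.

Holonomy = total enclosed curvature = (-100°) + 95° = -5°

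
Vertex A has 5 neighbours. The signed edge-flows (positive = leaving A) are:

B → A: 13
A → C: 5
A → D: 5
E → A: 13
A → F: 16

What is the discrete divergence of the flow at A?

Divergence = sum of outgoing flows = (-13) + 5 + 5 + (-13) + 16 = 0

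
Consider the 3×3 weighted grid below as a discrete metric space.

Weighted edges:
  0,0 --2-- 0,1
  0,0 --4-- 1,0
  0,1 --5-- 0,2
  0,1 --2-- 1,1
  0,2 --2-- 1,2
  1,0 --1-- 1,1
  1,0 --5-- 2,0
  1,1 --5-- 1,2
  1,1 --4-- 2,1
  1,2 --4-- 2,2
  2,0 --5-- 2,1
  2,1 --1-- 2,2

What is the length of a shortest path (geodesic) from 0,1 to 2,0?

Shortest path: 0,1 → 1,1 → 1,0 → 2,0, total weight = 8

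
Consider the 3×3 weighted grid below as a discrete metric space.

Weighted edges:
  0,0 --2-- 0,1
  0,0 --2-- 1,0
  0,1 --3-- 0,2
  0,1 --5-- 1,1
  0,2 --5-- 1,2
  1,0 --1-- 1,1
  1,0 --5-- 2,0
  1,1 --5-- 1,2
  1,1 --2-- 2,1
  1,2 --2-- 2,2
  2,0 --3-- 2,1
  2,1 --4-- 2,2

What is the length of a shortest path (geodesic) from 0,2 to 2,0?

Shortest path: 0,2 → 0,1 → 0,0 → 1,0 → 2,0, total weight = 12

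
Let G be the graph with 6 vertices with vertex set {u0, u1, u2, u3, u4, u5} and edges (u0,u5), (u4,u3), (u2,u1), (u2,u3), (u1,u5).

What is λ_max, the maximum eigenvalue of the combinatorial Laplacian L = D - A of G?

Degrees: deg(u0) = 1, deg(u1) = 2, deg(u2) = 2, deg(u3) = 2, deg(u4) = 1, deg(u5) = 2.
L = D − A with rows/columns ordered (u0, u1, u2, u3, u4, u5):
  [ 1,  0,  0,  0,  0, -1]
  [ 0,  2, -1,  0,  0, -1]
  [ 0, -1,  2, -1,  0,  0]
  [ 0,  0, -1,  2, -1,  0]
  [ 0,  0,  0, -1,  1,  0]
  [-1, -1,  0,  0,  0,  2]
Characteristic polynomial: det(λI − L) = λ(λ² − 4λ + 1)(λ − 1)(λ − 2)(λ − 3).
Roots: λ = 0; (λ² − 4λ + 1) = 0 ⇒ λ = 2 ± √3 ≈ 0.2679, 3.7321; (λ − 1) = 0 ⇒ λ = 1; (λ − 2) = 0 ⇒ λ = 2; (λ − 3) = 0 ⇒ λ = 3.
(Check: the roots sum (with multiplicity) to 10, matching trace L = Σdeg = 2·5 = 10.)
Laplacian eigenvalues: [0.0, 0.2679, 1.0, 2.0, 3.0, 3.7321]. Largest eigenvalue (spectral radius) = 3.7321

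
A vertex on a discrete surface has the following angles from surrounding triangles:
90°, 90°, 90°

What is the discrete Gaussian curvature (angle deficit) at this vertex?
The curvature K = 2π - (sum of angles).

Sum of angles = 270°. K = 360° - 270° = 90°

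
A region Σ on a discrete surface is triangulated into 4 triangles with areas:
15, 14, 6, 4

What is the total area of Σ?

15 + 14 + 6 + 4 = 39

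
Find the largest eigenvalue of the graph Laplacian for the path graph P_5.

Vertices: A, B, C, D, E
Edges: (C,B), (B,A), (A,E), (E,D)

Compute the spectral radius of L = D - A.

The path graph P_n has Laplacian eigenvalues λ_k = 2 − 2cos(kπ/n), k = 0, 1, …, n−1. Here n = 5:
k=0: 2 − 2cos(0) = 0.0; k=1: 2 − 2cos(π/5) = 0.382; k=2: 2 − 2cos(2π/5) = 1.382; k=3: 2 − 2cos(3π/5) = 2.618; k=4: 2 − 2cos(4π/5) = 3.618.
Laplacian eigenvalues: [0.0, 0.382, 1.382, 2.618, 3.618]. Largest eigenvalue (spectral radius) = 3.618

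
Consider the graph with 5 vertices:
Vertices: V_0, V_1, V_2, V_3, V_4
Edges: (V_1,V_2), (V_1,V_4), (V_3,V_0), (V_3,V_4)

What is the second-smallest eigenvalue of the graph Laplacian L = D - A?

Degrees: deg(V_0) = 1, deg(V_1) = 2, deg(V_2) = 1, deg(V_3) = 2, deg(V_4) = 2.
L = D − A with rows/columns ordered (V_0, V_1, V_2, V_3, V_4):
  [ 1,  0,  0, -1,  0]
  [ 0,  2, -1,  0, -1]
  [ 0, -1,  1,  0,  0]
  [-1,  0,  0,  2, -1]
  [ 0, -1,  0, -1,  2]
Characteristic polynomial: det(λI − L) = λ(λ² − 3λ + 1)(λ² − 5λ + 5).
Roots: λ = 0; (λ² − 3λ + 1) = 0 ⇒ λ = (3 ± √5)/2 ≈ 0.382, 2.618; (λ² − 5λ + 5) = 0 ⇒ λ = (5 ± √5)/2 ≈ 1.382, 3.618.
(Check: the roots sum (with multiplicity) to 8, matching trace L = Σdeg = 2·4 = 8.)
Laplacian eigenvalues: [0.0, 0.382, 1.382, 2.618, 3.618]. Algebraic connectivity (smallest non-zero eigenvalue) = 0.382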